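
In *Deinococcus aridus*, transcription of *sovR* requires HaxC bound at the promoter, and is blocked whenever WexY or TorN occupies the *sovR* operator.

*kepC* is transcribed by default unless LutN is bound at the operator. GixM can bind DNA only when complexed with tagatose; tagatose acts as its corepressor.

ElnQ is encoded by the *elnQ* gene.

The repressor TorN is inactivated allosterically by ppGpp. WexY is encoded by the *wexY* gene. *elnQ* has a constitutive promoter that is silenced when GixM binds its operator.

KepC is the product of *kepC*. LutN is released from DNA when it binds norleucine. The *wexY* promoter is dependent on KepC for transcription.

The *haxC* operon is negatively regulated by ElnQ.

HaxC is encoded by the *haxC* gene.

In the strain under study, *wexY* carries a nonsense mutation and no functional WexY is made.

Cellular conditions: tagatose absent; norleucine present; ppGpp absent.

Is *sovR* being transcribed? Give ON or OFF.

OFF

WexY is non-functional in this strain, so it has no effect.
ppGpp is absent, so TorN is active.
Tagatose is absent, so GixM is inactive.
With no repressor bound, *elnQ* is transcribed.
So ElnQ is produced and active.
With repressor ElnQ bound, *haxC* is not transcribed.
So HaxC is not produced.
With repressor TorN bound, *sovR* is not transcribed.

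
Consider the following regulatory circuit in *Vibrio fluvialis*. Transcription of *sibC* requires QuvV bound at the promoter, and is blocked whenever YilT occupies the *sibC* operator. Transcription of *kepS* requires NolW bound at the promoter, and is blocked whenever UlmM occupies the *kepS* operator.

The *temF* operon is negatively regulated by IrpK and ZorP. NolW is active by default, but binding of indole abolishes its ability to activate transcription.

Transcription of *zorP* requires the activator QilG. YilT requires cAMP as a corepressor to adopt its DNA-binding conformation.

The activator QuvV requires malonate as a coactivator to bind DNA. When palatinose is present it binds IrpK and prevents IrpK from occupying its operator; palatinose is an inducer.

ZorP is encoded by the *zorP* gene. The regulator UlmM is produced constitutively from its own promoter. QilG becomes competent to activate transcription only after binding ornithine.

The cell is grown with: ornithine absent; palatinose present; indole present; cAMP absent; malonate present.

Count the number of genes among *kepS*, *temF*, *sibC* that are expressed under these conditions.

2

Indole is present, so NolW is inactive.
UlmM is produced constitutively and is active.
With repressor UlmM bound, *kepS* is not transcribed.
→ *kepS* is OFF.
Palatinose is present, so IrpK is inactive.
Ornithine is absent, so QilG is inactive.
Required activator QilG is absent, so *zorP* is not transcribed.
So ZorP is not produced.
With no repressor bound, *temF* is transcribed.
→ *temF* is ON.
cAMP is absent, so YilT is inactive.
Malonate is present, so QuvV is active.
No repressor is bound and QuvV is active, so *sibC* is transcribed.
→ *sibC* is ON.
2 of the 3 genes are transcribed.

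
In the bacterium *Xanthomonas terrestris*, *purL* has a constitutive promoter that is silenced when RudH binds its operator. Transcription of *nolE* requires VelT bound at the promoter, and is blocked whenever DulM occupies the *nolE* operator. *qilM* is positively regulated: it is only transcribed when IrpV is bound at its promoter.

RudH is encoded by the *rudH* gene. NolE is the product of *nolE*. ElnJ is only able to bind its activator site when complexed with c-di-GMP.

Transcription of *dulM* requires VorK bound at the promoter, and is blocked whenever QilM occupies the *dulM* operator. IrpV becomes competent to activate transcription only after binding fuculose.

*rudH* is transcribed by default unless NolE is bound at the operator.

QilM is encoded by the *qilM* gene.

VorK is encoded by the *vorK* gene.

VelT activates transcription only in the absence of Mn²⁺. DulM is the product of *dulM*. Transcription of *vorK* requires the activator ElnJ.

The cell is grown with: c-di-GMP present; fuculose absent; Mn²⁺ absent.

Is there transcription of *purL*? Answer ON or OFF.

OFF

Fuculose is absent, so IrpV is inactive.
Required activator IrpV is absent, so *qilM* is not transcribed.
So QilM is not produced.
c-di-GMP is present, so ElnJ is active.
No repressor is bound and ElnJ is active, so *vorK* is transcribed.
So VorK is produced and active.
No repressor is bound and VorK is active, so *dulM* is transcribed.
So DulM is produced and active.
Mn²⁺ is absent, so VelT is active.
With repressor DulM bound, *nolE* is not transcribed.
So NolE is not produced.
With no repressor bound, *rudH* is transcribed.
So RudH is produced and active.
With repressor RudH bound, *purL* is not transcribed.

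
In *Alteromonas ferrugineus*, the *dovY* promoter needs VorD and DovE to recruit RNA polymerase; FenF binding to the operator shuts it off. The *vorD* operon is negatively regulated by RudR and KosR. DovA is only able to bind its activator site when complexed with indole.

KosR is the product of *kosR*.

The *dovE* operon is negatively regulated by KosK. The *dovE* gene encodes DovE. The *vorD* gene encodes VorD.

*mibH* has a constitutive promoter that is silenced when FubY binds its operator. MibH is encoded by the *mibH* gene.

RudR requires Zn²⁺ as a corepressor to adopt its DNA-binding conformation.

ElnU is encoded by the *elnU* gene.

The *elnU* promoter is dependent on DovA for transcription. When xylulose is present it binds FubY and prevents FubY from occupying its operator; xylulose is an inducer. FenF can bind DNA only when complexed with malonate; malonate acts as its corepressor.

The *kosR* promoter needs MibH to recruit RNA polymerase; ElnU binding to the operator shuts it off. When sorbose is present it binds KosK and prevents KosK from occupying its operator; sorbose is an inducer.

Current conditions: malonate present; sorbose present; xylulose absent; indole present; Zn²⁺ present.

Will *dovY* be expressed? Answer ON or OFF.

Zn²⁺ is present, so RudR is active.
Indole is present, so DovA is active.
No repressor is bound and DovA is active, so *elnU* is transcribed.
So ElnU is produced and active.
Xylulose is absent, so FubY is active.
With repressor FubY bound, *mibH* is not transcribed.
So MibH is not produced.
With repressor ElnU bound, *kosR* is not transcribed.
So KosR is not produced.
With repressor RudR bound, *vorD* is not transcribed.
So VorD is not produced.
Sorbose is present, so KosK is inactive.
With no repressor bound, *dovE* is transcribed.
So DovE is produced and active.
Malonate is present, so FenF is active.
With repressor FenF bound, *dovY* is not transcribed.

OFF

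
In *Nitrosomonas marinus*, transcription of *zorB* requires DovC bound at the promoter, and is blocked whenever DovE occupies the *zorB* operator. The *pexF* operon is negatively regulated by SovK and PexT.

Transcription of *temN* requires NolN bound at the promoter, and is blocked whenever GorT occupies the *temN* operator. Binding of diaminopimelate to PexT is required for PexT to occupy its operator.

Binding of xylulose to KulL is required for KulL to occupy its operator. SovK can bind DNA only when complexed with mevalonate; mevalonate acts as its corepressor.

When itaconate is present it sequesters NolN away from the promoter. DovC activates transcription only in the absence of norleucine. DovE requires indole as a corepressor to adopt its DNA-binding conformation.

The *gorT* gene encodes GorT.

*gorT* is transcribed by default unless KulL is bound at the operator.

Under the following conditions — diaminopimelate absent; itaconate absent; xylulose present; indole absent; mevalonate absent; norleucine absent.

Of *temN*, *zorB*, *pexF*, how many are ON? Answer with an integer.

Itaconate is absent, so NolN is active.
Xylulose is present, so KulL is active.
With repressor KulL bound, *gorT* is not transcribed.
So GorT is not produced.
No repressor is bound and NolN is active, so *temN* is transcribed.
→ *temN* is ON.
Indole is absent, so DovE is inactive.
Norleucine is absent, so DovC is active.
No repressor is bound and DovC is active, so *zorB* is transcribed.
→ *zorB* is ON.
Mevalonate is absent, so SovK is inactive.
Diaminopimelate is absent, so PexT is inactive.
With no repressor bound, *pexF* is transcribed.
→ *pexF* is ON.
3 of the 3 genes are transcribed.

3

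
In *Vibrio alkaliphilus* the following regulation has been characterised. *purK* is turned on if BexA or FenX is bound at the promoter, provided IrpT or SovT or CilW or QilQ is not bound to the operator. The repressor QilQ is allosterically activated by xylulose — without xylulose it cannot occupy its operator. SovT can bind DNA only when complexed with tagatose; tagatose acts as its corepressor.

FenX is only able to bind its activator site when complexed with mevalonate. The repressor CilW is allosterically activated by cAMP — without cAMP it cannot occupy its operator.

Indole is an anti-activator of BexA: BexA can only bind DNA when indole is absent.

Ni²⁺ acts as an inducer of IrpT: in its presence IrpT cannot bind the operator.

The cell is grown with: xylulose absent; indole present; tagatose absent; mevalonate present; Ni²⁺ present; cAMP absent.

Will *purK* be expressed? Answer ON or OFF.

Indole is present, so BexA is inactive.
Ni²⁺ is present, so IrpT is inactive.
Tagatose is absent, so SovT is inactive.
cAMP is absent, so CilW is inactive.
Mevalonate is present, so FenX is active.
Xylulose is absent, so QilQ is inactive.
Activator FenX is present, so *purK* is transcribed.

ON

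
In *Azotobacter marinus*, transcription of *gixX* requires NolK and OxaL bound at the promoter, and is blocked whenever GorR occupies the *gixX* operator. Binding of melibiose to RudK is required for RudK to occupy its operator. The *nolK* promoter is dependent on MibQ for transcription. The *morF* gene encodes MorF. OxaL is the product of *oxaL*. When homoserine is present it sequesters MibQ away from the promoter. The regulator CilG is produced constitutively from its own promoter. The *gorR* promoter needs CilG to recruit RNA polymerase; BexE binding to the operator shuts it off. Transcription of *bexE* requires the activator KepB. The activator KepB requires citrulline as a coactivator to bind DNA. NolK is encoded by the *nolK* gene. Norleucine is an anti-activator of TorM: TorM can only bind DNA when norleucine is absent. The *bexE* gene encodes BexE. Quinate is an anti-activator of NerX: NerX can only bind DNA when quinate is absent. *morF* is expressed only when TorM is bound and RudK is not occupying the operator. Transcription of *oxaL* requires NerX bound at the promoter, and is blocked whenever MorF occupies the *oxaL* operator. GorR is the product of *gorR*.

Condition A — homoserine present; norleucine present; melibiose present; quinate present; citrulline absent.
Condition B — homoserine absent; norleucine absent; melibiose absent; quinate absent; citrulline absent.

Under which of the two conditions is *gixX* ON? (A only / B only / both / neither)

Condition A:
Homoserine is present, so MibQ is inactive.
Required activator MibQ is absent, so *nolK* is not transcribed.
So NolK is not produced.
Norleucine is present, so TorM is inactive.
Melibiose is present, so RudK is active.
With repressor RudK bound, *morF* is not transcribed.
So MorF is not produced.
Quinate is present, so NerX is inactive.
Required activator NerX is absent, so *oxaL* is not transcribed.
So OxaL is not produced.
CilG is produced constitutively and is active.
Citrulline is absent, so KepB is inactive.
Required activator KepB is absent, so *bexE* is not transcribed.
So BexE is not produced.
No repressor is bound and CilG is active, so *gorR* is transcribed.
So GorR is produced and active.
With repressor GorR bound, *gixX* is not transcribed.
→ *gixX* is OFF in A.
Condition B:
Homoserine is absent, so MibQ is active.
No repressor is bound and MibQ is active, so *nolK* is transcribed.
So NolK is produced and active.
Norleucine is absent, so TorM is active.
Melibiose is absent, so RudK is inactive.
No repressor is bound and TorM is active, so *morF* is transcribed.
So MorF is produced and active.
Quinate is absent, so NerX is active.
With repressor MorF bound, *oxaL* is not transcribed.
So OxaL is not produced.
CilG is produced constitutively and is active.
Citrulline is absent, so KepB is inactive.
Required activator KepB is absent, so *bexE* is not transcribed.
So BexE is not produced.
No repressor is bound and CilG is active, so *gorR* is transcribed.
So GorR is produced and active.
With repressor GorR bound, *gixX* is not transcribed.
→ *gixX* is OFF in B.

neither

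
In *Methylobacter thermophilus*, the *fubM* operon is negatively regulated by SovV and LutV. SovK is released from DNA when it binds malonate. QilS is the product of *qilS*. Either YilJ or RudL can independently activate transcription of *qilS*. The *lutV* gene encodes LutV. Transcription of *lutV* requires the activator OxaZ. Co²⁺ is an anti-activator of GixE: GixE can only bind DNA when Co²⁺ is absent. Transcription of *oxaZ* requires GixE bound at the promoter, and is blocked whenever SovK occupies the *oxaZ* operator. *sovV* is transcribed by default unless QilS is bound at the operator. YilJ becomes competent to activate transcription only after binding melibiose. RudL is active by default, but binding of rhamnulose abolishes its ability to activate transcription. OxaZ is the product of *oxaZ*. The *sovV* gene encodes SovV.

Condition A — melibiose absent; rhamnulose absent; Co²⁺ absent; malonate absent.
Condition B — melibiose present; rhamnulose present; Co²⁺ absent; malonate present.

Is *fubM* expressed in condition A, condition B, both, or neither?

Condition A:
Melibiose is absent, so YilJ is inactive.
Rhamnulose is absent, so RudL is active.
Activator RudL is present, so *qilS* is transcribed.
So QilS is produced and active.
With repressor QilS bound, *sovV* is not transcribed.
So SovV is not produced.
Co²⁺ is absent, so GixE is active.
Malonate is absent, so SovK is active.
With repressor SovK bound, *oxaZ* is not transcribed.
So OxaZ is not produced.
Required activator OxaZ is absent, so *lutV* is not transcribed.
So LutV is not produced.
With no repressor bound, *fubM* is transcribed.
→ *fubM* is ON in A.
Condition B:
Melibiose is present, so YilJ is active.
Rhamnulose is present, so RudL is inactive.
Activator YilJ is present, so *qilS* is transcribed.
So QilS is produced and active.
With repressor QilS bound, *sovV* is not transcribed.
So SovV is not produced.
Co²⁺ is absent, so GixE is active.
Malonate is present, so SovK is inactive.
No repressor is bound and GixE is active, so *oxaZ* is transcribed.
So OxaZ is produced and active.
No repressor is bound and OxaZ is active, so *lutV* is transcribed.
So LutV is produced and active.
With repressor LutV bound, *fubM* is not transcribed.
→ *fubM* is OFF in B.

A only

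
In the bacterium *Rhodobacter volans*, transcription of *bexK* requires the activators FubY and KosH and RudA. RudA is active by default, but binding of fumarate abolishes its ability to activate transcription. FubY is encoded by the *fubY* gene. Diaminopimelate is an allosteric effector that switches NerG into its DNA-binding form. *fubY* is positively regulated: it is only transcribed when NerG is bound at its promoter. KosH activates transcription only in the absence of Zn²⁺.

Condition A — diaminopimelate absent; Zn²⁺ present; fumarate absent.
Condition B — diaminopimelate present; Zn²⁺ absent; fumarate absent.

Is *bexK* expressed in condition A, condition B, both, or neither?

B only

Condition A:
Diaminopimelate is absent, so NerG is inactive.
Required activator NerG is absent, so *fubY* is not transcribed.
So FubY is not produced.
Zn²⁺ is present, so KosH is inactive.
Fumarate is absent, so RudA is active.
Required activator FubY is absent, so *bexK* is not transcribed.
→ *bexK* is OFF in A.
Condition B:
Diaminopimelate is present, so NerG is active.
No repressor is bound and NerG is active, so *fubY* is transcribed.
So FubY is produced and active.
Zn²⁺ is absent, so KosH is active.
Fumarate is absent, so RudA is active.
No repressor is bound and FubY and KosH and RudA are active, so *bexK* is transcribed.
→ *bexK* is ON in B.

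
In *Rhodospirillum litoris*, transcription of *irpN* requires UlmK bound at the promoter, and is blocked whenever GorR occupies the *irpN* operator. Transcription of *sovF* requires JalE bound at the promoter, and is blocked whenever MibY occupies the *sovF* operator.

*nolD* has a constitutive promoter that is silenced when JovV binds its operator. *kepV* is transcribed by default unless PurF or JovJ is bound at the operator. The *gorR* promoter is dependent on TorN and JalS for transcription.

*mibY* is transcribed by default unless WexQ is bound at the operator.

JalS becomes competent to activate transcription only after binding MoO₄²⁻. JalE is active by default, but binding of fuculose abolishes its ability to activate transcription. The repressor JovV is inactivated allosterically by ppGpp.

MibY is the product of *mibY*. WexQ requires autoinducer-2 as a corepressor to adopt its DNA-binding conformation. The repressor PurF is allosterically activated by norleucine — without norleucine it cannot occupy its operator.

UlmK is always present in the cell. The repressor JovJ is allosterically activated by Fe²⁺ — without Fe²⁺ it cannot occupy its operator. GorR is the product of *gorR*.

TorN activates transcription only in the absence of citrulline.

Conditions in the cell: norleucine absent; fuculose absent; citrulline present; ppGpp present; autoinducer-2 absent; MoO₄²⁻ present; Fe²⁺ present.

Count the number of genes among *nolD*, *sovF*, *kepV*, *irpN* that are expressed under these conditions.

ppGpp is present, so JovV is inactive.
With no repressor bound, *nolD* is transcribed.
→ *nolD* is ON.
Fuculose is absent, so JalE is active.
Autoinducer-2 is absent, so WexQ is inactive.
With no repressor bound, *mibY* is transcribed.
So MibY is produced and active.
With repressor MibY bound, *sovF* is not transcribed.
→ *sovF* is OFF.
Norleucine is absent, so PurF is inactive.
Fe²⁺ is present, so JovJ is active.
With repressor JovJ bound, *kepV* is not transcribed.
→ *kepV* is OFF.
UlmK is produced constitutively and is active.
Citrulline is present, so TorN is inactive.
MoO₄²⁻ is present, so JalS is active.
Required activator TorN is absent, so *gorR* is not transcribed.
So GorR is not produced.
No repressor is bound and UlmK is active, so *irpN* is transcribed.
→ *irpN* is ON.
2 of the 4 genes are transcribed.

2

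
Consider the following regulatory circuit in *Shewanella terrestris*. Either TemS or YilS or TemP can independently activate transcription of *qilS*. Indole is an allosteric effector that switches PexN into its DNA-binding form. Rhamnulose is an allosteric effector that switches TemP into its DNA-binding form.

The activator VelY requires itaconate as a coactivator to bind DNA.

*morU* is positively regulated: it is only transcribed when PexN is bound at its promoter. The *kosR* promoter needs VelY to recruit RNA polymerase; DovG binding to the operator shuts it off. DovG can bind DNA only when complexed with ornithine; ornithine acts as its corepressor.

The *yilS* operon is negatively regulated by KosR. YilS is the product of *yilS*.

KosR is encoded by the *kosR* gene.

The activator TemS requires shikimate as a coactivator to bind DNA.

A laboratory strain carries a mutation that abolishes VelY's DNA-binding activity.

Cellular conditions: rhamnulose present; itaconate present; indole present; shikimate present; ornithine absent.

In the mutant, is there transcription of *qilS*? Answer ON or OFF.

Shikimate is present, so TemS is active.
VelY is non-functional in this strain, so it has no effect.
Ornithine is absent, so DovG is inactive.
Required activator VelY is absent, so *kosR* is not transcribed.
So KosR is not produced.
With no repressor bound, *yilS* is transcribed.
So YilS is produced and active.
Rhamnulose is present, so TemP is active.
Activator TemS is present, so *qilS* is transcribed.

ON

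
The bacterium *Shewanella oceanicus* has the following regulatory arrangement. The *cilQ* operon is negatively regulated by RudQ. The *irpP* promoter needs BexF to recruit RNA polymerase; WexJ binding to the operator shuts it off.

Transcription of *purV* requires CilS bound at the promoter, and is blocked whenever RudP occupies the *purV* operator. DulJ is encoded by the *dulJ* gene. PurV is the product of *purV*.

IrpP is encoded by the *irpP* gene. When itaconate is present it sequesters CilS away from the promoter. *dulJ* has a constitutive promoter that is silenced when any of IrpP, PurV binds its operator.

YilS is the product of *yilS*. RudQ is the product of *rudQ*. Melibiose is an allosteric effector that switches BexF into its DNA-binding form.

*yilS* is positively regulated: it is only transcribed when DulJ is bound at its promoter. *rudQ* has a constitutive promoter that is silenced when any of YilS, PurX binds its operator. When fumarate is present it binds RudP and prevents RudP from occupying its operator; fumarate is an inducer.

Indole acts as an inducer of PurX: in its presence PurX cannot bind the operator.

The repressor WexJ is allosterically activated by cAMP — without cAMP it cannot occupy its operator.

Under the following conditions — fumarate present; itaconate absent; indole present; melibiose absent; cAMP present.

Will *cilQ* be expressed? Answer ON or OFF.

cAMP is present, so WexJ is active.
Melibiose is absent, so BexF is inactive.
With repressor WexJ bound, *irpP* is not transcribed.
So IrpP is not produced.
Fumarate is present, so RudP is inactive.
Itaconate is absent, so CilS is active.
No repressor is bound and CilS is active, so *purV* is transcribed.
So PurV is produced and active.
With repressor PurV bound, *dulJ* is not transcribed.
So DulJ is not produced.
Required activator DulJ is absent, so *yilS* is not transcribed.
So YilS is not produced.
Indole is present, so PurX is inactive.
With no repressor bound, *rudQ* is transcribed.
So RudQ is produced and active.
With repressor RudQ bound, *cilQ* is not transcribed.

OFF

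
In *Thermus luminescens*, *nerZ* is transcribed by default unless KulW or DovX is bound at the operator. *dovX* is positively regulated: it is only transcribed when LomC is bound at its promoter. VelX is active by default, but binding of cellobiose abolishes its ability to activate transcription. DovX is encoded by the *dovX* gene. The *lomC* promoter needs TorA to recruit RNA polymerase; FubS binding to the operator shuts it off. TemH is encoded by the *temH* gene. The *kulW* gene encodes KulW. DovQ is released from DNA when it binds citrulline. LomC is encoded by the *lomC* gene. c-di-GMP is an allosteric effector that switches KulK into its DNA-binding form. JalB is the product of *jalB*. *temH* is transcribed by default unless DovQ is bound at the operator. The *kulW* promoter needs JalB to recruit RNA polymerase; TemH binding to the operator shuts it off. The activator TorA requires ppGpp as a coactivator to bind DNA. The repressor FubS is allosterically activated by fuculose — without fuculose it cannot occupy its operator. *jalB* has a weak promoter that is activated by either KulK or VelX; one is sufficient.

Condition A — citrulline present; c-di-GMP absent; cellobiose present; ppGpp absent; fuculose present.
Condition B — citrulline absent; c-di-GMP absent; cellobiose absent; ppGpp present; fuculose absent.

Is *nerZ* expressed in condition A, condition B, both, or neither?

Condition A:
Citrulline is present, so DovQ is inactive.
With no repressor bound, *temH* is transcribed.
So TemH is produced and active.
c-di-GMP is absent, so KulK is inactive.
Cellobiose is present, so VelX is inactive.
No activator is available at the *jalB* promoter, so *jalB* is not transcribed.
So JalB is not produced.
With repressor TemH bound, *kulW* is not transcribed.
So KulW is not produced.
ppGpp is absent, so TorA is inactive.
Fuculose is present, so FubS is active.
With repressor FubS bound, *lomC* is not transcribed.
So LomC is not produced.
Required activator LomC is absent, so *dovX* is not transcribed.
So DovX is not produced.
With no repressor bound, *nerZ* is transcribed.
→ *nerZ* is ON in A.
Condition B:
Citrulline is absent, so DovQ is active.
With repressor DovQ bound, *temH* is not transcribed.
So TemH is not produced.
c-di-GMP is absent, so KulK is inactive.
Cellobiose is absent, so VelX is active.
Activator VelX is present, so *jalB* is transcribed.
So JalB is produced and active.
No repressor is bound and JalB is active, so *kulW* is transcribed.
So KulW is produced and active.
ppGpp is present, so TorA is active.
Fuculose is absent, so FubS is inactive.
No repressor is bound and TorA is active, so *lomC* is transcribed.
So LomC is produced and active.
No repressor is bound and LomC is active, so *dovX* is transcribed.
So DovX is produced and active.
With repressor KulW bound, *nerZ* is not transcribed.
→ *nerZ* is OFF in B.

A only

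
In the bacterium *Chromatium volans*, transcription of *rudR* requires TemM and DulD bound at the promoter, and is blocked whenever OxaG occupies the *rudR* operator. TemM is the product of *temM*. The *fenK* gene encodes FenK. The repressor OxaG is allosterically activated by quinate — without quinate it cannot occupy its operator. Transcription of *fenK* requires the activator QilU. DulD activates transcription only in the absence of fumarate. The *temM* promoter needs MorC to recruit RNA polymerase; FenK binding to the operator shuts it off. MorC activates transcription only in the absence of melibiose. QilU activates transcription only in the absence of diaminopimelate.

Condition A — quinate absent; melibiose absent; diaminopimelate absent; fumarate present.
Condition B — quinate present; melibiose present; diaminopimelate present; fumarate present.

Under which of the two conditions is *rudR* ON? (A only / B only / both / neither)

Condition A:
Quinate is absent, so OxaG is inactive.
Melibiose is absent, so MorC is active.
Diaminopimelate is absent, so QilU is active.
No repressor is bound and QilU is active, so *fenK* is transcribed.
So FenK is produced and active.
With repressor FenK bound, *temM* is not transcribed.
So TemM is not produced.
Fumarate is present, so DulD is inactive.
Required activator TemM is absent, so *rudR* is not transcribed.
→ *rudR* is OFF in A.
Condition B:
Quinate is present, so OxaG is active.
Melibiose is present, so MorC is inactive.
Diaminopimelate is present, so QilU is inactive.
Required activator QilU is absent, so *fenK* is not transcribed.
So FenK is not produced.
Required activator MorC is absent, so *temM* is not transcribed.
So TemM is not produced.
Fumarate is present, so DulD is inactive.
With repressor OxaG bound, *rudR* is not transcribed.
→ *rudR* is OFF in B.

neither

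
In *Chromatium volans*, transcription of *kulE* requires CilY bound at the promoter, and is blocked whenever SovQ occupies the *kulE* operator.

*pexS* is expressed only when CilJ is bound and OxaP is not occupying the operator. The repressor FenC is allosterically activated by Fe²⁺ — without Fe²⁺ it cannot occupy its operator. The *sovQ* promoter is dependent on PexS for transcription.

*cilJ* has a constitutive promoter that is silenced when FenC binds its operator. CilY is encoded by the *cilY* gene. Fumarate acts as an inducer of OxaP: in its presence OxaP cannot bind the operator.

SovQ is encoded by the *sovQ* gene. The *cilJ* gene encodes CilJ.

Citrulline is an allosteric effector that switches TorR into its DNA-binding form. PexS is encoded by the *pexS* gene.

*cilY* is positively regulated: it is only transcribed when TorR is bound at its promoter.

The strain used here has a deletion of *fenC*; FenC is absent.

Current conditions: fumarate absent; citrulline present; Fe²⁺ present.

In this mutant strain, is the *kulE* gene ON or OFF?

ON

FenC is non-functional in this strain, so it has no effect.
With no repressor bound, *cilJ* is transcribed.
So CilJ is produced and active.
Fumarate is absent, so OxaP is active.
With repressor OxaP bound, *pexS* is not transcribed.
So PexS is not produced.
Required activator PexS is absent, so *sovQ* is not transcribed.
So SovQ is not produced.
Citrulline is present, so TorR is active.
No repressor is bound and TorR is active, so *cilY* is transcribed.
So CilY is produced and active.
No repressor is bound and CilY is active, so *kulE* is transcribed.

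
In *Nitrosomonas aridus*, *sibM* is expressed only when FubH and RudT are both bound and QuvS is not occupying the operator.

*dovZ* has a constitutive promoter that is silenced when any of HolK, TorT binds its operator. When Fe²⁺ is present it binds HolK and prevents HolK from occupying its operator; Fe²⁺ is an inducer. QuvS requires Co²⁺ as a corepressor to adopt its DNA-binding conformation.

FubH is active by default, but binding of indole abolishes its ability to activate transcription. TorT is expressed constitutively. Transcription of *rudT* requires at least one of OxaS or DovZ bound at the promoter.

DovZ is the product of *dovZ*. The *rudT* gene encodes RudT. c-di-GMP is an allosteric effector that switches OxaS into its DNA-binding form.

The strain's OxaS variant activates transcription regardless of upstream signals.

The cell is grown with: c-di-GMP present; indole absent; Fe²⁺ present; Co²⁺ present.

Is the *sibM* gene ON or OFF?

Co²⁺ is present, so QuvS is active.
Indole is absent, so FubH is active.
OxaS is constitutively active in this strain.
Fe²⁺ is present, so HolK is inactive.
TorT is produced constitutively and is active.
With repressor TorT bound, *dovZ* is not transcribed.
So DovZ is not produced.
Activator OxaS is present, so *rudT* is transcribed.
So RudT is produced and active.
With repressor QuvS bound, *sibM* is not transcribed.

OFF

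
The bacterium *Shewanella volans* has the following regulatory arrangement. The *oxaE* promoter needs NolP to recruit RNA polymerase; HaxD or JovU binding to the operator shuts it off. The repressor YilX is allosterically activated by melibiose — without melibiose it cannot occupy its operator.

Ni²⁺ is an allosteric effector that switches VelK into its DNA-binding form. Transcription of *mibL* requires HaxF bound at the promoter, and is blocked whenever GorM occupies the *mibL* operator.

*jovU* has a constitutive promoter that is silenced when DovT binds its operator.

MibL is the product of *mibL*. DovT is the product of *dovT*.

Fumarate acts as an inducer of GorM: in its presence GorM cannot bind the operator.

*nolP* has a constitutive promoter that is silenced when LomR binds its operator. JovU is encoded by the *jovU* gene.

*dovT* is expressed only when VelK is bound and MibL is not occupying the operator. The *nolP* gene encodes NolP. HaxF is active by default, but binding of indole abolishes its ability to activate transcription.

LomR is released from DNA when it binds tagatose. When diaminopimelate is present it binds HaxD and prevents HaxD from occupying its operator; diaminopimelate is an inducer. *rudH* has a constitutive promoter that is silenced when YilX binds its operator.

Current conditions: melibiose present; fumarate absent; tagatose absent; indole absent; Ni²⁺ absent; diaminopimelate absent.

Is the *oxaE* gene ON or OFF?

Diaminopimelate is absent, so HaxD is active.
Ni²⁺ is absent, so VelK is inactive.
Indole is absent, so HaxF is active.
Fumarate is absent, so GorM is active.
With repressor GorM bound, *mibL* is not transcribed.
So MibL is not produced.
Required activator VelK is absent, so *dovT* is not transcribed.
So DovT is not produced.
With no repressor bound, *jovU* is transcribed.
So JovU is produced and active.
Tagatose is absent, so LomR is active.
With repressor LomR bound, *nolP* is not transcribed.
So NolP is not produced.
With repressor HaxD bound, *oxaE* is not transcribed.

OFF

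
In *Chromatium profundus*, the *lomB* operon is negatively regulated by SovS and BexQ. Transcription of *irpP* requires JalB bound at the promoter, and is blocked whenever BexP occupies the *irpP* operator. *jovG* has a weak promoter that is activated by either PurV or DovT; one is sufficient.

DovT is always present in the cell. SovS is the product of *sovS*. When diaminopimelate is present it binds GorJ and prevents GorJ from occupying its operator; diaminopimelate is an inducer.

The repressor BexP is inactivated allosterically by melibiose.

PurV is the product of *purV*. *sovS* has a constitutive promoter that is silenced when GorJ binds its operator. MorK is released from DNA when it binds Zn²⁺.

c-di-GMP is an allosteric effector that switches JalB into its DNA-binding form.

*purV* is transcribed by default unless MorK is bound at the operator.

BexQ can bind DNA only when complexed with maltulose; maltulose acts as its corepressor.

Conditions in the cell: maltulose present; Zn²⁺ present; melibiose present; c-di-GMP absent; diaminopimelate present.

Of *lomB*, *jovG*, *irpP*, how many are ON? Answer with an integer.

1

Diaminopimelate is present, so GorJ is inactive.
With no repressor bound, *sovS* is transcribed.
So SovS is produced and active.
Maltulose is present, so BexQ is active.
With repressor SovS bound, *lomB* is not transcribed.
→ *lomB* is OFF.
Zn²⁺ is present, so MorK is inactive.
With no repressor bound, *purV* is transcribed.
So PurV is produced and active.
DovT is produced constitutively and is active.
Activator PurV is present, so *jovG* is transcribed.
→ *jovG* is ON.
c-di-GMP is absent, so JalB is inactive.
Melibiose is present, so BexP is inactive.
Required activator JalB is absent, so *irpP* is not transcribed.
→ *irpP* is OFF.
1 of the 3 genes is transcribed.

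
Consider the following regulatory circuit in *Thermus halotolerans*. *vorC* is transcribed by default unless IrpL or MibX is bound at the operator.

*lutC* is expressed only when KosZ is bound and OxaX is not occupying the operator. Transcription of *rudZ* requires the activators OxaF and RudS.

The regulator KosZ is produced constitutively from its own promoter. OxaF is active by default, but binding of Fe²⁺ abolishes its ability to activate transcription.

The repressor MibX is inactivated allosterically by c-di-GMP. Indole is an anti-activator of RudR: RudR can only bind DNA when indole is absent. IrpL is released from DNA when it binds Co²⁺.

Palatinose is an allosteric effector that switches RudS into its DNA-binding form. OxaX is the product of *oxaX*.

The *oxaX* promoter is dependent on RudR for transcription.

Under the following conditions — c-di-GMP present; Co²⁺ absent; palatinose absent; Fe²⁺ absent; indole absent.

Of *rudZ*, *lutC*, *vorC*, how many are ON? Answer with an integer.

Fe²⁺ is absent, so OxaF is active.
Palatinose is absent, so RudS is inactive.
Required activator RudS is absent, so *rudZ* is not transcribed.
→ *rudZ* is OFF.
Indole is absent, so RudR is active.
No repressor is bound and RudR is active, so *oxaX* is transcribed.
So OxaX is produced and active.
KosZ is produced constitutively and is active.
With repressor OxaX bound, *lutC* is not transcribed.
→ *lutC* is OFF.
Co²⁺ is absent, so IrpL is active.
c-di-GMP is present, so MibX is inactive.
With repressor IrpL bound, *vorC* is not transcribed.
→ *vorC* is OFF.
0 of the 3 genes are transcribed.

0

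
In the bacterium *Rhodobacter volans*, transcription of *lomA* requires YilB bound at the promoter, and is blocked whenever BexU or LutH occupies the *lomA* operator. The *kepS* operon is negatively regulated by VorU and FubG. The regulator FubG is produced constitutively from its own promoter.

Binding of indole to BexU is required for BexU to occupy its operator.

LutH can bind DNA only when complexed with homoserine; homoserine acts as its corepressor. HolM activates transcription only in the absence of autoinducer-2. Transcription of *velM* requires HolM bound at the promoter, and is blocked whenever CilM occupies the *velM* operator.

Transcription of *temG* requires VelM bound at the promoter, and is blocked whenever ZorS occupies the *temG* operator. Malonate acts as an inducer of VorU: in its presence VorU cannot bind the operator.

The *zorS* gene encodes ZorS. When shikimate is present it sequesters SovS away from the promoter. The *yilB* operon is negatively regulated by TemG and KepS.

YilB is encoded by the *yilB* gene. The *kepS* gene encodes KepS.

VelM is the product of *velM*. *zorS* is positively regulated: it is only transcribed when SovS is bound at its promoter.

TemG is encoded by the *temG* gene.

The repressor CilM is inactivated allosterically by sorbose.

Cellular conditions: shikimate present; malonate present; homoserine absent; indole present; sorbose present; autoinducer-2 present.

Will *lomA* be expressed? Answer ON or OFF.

Indole is present, so BexU is active.
Shikimate is present, so SovS is inactive.
Required activator SovS is absent, so *zorS* is not transcribed.
So ZorS is not produced.
Sorbose is present, so CilM is inactive.
Autoinducer-2 is present, so HolM is inactive.
Required activator HolM is absent, so *velM* is not transcribed.
So VelM is not produced.
Required activator VelM is absent, so *temG* is not transcribed.
So TemG is not produced.
Malonate is present, so VorU is inactive.
FubG is produced constitutively and is active.
With repressor FubG bound, *kepS* is not transcribed.
So KepS is not produced.
With no repressor bound, *yilB* is transcribed.
So YilB is produced and active.
Homoserine is absent, so LutH is inactive.
With repressor BexU bound, *lomA* is not transcribed.

OFF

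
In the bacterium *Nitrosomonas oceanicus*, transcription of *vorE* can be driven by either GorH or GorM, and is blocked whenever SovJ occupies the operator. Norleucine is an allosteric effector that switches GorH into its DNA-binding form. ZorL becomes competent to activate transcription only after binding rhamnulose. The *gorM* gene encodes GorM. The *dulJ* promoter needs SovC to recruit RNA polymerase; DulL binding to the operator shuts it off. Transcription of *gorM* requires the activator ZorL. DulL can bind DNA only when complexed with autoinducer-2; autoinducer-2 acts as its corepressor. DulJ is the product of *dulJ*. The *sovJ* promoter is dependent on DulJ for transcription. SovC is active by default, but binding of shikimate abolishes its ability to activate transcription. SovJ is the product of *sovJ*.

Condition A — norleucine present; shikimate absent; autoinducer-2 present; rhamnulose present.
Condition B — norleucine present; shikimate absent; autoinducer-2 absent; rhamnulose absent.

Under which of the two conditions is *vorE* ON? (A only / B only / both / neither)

A only

Condition A:
Norleucine is present, so GorH is active.
Shikimate is absent, so SovC is active.
Autoinducer-2 is present, so DulL is active.
With repressor DulL bound, *dulJ* is not transcribed.
So DulJ is not produced.
Required activator DulJ is absent, so *sovJ* is not transcribed.
So SovJ is not produced.
Rhamnulose is present, so ZorL is active.
No repressor is bound and ZorL is active, so *gorM* is transcribed.
So GorM is produced and active.
Activator GorH is present, so *vorE* is transcribed.
→ *vorE* is ON in A.
Condition B:
Norleucine is present, so GorH is active.
Shikimate is absent, so SovC is active.
Autoinducer-2 is absent, so DulL is inactive.
No repressor is bound and SovC is active, so *dulJ* is transcribed.
So DulJ is produced and active.
No repressor is bound and DulJ is active, so *sovJ* is transcribed.
So SovJ is produced and active.
Rhamnulose is absent, so ZorL is inactive.
Required activator ZorL is absent, so *gorM* is not transcribed.
So GorM is not produced.
With repressor SovJ bound, *vorE* is not transcribed.
→ *vorE* is OFF in B.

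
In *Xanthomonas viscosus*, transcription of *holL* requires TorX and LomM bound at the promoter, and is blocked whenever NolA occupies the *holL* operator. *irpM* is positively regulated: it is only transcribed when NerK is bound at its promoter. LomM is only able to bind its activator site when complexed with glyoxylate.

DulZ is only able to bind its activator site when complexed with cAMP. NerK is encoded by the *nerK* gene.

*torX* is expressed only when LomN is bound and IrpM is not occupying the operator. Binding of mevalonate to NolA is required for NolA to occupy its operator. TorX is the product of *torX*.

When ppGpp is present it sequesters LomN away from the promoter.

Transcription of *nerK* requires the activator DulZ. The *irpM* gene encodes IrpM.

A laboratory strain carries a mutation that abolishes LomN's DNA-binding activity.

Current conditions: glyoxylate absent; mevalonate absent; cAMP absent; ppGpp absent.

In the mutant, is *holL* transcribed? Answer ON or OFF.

Mevalonate is absent, so NolA is inactive.
cAMP is absent, so DulZ is inactive.
Required activator DulZ is absent, so *nerK* is not transcribed.
So NerK is not produced.
Required activator NerK is absent, so *irpM* is not transcribed.
So IrpM is not produced.
LomN is non-functional in this strain, so it has no effect.
Required activator LomN is absent, so *torX* is not transcribed.
So TorX is not produced.
Glyoxylate is absent, so LomM is inactive.
Required activator TorX is absent, so *holL* is not transcribed.

OFF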